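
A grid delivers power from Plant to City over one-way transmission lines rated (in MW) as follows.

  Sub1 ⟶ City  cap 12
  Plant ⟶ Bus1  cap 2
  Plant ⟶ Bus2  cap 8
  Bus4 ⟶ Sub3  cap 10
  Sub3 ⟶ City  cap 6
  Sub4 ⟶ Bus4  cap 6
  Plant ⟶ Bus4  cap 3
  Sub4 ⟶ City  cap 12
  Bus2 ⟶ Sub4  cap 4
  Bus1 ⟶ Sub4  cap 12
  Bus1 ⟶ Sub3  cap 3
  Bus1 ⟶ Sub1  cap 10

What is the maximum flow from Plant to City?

9

Augment Plant→Bus2→Sub4→City: bottleneck 4, flow now 4.
Augment Plant→Bus1→Sub4→City: bottleneck 2, flow now 6.
Augment Plant→Bus4→Sub3→City: bottleneck 3, flow now 9.
No augmenting path remains; maximum flow = 9.
In the residual graph, reachable from Plant: {Plant, Bus2}.
Min-cut edges: Plant→Bus1 (2), Plant→Bus4 (3), Bus2→Sub4 (4); capacity 2 + 3 + 4 = 9.
This cut is saturated, so no flow can exceed 9.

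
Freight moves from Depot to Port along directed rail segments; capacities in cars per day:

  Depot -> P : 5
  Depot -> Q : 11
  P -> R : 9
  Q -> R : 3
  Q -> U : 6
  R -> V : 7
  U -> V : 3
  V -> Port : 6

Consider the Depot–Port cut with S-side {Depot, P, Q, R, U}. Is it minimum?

No — its capacity is 10, but the minimum cut has capacity 6.

Given cut capacity: 7 + 3 = 10.
Augment Depot→P→R→V→Port: bottleneck 5, flow now 5.
Augment Depot→Q→R→V→Port: bottleneck 1, flow now 6.
No augmenting path remains; maximum flow = 6.
In the residual graph, reachable from Depot: {Depot, P, Q, R, U, V}.
Min-cut edges: V→Port (6); capacity 6 = 6.
Cut capacity 10 exceeds the max flow 6, so it is not minimum.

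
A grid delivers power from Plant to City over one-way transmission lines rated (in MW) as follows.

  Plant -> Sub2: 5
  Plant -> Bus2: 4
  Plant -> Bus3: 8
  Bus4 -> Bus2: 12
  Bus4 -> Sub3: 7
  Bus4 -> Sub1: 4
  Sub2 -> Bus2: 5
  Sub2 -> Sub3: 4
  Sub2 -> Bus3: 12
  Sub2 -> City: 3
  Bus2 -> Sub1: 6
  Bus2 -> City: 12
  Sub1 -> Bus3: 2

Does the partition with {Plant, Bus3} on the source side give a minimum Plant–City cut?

Yes — it is a minimum cut (capacity 9).

Given cut capacity: 5 + 4 = 9.
Augment Plant→Sub2→City: bottleneck 3, flow now 3.
Augment Plant→Bus2→City: bottleneck 4, flow now 7.
Augment Plant→Sub2→Bus2→City: bottleneck 2, flow now 9.
No augmenting path remains; maximum flow = 9.
Cut capacity 9 equals the max flow, so it is a minimum cut.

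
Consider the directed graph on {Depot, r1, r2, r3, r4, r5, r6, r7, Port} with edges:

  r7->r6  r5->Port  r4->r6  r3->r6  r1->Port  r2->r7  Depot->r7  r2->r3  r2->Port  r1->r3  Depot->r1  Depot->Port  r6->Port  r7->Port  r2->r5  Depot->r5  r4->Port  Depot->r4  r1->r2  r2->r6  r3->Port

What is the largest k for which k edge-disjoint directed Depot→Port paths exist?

Assign every edge capacity 1; by Menger, the answer equals the max flow.
Path Depot→Port (+1); total 1.
Path Depot→r1→Port (+1); total 2.
Path Depot→r4→Port (+1); total 3.
Path Depot→r5→Port (+1); total 4.
Path Depot→r7→Port (+1); total 5.
No residual Depot→Port path; max flow = 5.
Certifying cut of size 5: {Depot→Port, Depot→r1, Depot→r4, Depot→r5, Depot→r7}.

5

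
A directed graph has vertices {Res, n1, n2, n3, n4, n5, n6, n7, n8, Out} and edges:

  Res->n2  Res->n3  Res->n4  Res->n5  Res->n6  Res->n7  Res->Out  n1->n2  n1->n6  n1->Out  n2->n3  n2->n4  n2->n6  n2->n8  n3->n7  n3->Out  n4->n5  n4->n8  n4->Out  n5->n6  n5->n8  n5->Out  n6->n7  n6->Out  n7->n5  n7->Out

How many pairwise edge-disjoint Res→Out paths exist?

Assign every edge capacity 1; by Menger, the answer equals the max flow.
Path Res→Out (+1); total 1.
Path Res→n3→Out (+1); total 2.
Path Res→n4→Out (+1); total 3.
Path Res→n5→Out (+1); total 4.
Path Res→n6→Out (+1); total 5.
Path Res→n7→Out (+1); total 6.
No residual Res→Out path; max flow = 6.
Certifying cut of size 6: {Res→Out, n3→Out, n4→Out, n5→Out, n6→Out, n7→Out}.

6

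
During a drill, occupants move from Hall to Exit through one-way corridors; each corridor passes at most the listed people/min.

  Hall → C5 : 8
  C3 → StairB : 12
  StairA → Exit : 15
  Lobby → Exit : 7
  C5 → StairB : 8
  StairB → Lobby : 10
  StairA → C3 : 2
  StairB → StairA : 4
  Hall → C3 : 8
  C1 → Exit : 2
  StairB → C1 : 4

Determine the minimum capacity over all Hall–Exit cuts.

13

Augment Hall→C3→StairB→StairA→Exit: bottleneck 4, flow now 4.
Augment Hall→C3→StairB→C1→Exit: bottleneck 2, flow now 6.
Augment Hall→C3→StairB→Lobby→Exit: bottleneck 2, flow now 8.
Augment Hall→C5→StairB→Lobby→Exit: bottleneck 5, flow now 13.
No augmenting path remains; maximum flow = 13.
By max-flow min-cut, the minimum cut capacity equals the max flow.
In the residual graph, reachable from Hall: {Hall, C3, C5, StairB, C1, Lobby}.
Min-cut edges: StairB→StairA (4), C1→Exit (2), Lobby→Exit (7); capacity 4 + 2 + 7 = 13.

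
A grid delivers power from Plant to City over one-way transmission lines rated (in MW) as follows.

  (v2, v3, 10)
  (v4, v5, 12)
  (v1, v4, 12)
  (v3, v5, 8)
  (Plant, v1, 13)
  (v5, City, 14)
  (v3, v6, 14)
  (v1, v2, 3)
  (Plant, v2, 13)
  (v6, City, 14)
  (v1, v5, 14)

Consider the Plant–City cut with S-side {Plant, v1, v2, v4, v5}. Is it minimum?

No — its capacity is 24, but the minimum cut has capacity 23.

Given cut capacity: 10 + 14 = 24.
Augment Plant→v1→v5→City: bottleneck 13, flow now 13.
Augment Plant→v2→v3→v5→City: bottleneck 1, flow now 14.
Augment Plant→v2→v3→v6→City: bottleneck 9, flow now 23.
No augmenting path remains; maximum flow = 23.
In the residual graph, reachable from Plant: {Plant, v2}.
Min-cut edges: Plant→v1 (13), v2→v3 (10); capacity 13 + 10 = 23.
Cut capacity 24 exceeds the max flow 23, so it is not minimum.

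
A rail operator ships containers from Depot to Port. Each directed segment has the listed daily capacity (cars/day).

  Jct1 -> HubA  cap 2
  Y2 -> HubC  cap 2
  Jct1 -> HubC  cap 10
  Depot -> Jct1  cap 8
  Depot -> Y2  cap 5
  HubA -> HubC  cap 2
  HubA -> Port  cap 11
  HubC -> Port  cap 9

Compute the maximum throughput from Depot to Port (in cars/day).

10

Augment Depot→Jct1→HubC→Port: bottleneck 8, flow now 8.
Augment Depot→Y2→HubC→Port: bottleneck 1, flow now 9.
Augment Depot→Y2→HubC→Jct1→HubA→Port: bottleneck 1, flow now 10. (uses reverse residual edge)
No augmenting path remains; maximum flow = 10.
In the residual graph, reachable from Depot: {Depot, Y2}.
Min-cut edges: Depot→Jct1 (8), Y2→HubC (2); capacity 8 + 2 = 10.
This cut is saturated, so no flow can exceed 10.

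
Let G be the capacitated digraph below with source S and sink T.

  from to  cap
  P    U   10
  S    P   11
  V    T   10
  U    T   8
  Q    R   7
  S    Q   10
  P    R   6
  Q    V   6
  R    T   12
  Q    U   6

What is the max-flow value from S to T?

21

Augment S→P→R→T: bottleneck 6, flow now 6.
Augment S→P→U→T: bottleneck 5, flow now 11.
Augment S→Q→R→T: bottleneck 6, flow now 17.
Augment S→Q→U→T: bottleneck 3, flow now 20.
Augment S→Q→V→T: bottleneck 1, flow now 21.
No augmenting path remains; maximum flow = 21.
In the residual graph, reachable from S: {S}.
Min-cut edges: S→P (11), S→Q (10); capacity 11 + 10 = 21.
This cut is saturated, so no flow can exceed 21.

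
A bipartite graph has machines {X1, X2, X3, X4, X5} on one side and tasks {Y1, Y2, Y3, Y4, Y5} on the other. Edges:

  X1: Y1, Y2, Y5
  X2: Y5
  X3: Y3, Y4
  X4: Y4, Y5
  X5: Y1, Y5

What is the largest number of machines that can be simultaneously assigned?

5

Unit-capacity flow: source→left, listed edges, right→sink; max matching = max flow.
Augmenting path X1→Y1 (+1); matched 1.
Augmenting path X2→Y5 (+1); matched 2.
Augmenting path X3→Y3 (+1); matched 3.
Augmenting path X4→Y4 (+1); matched 4.
Augmenting path X5→Y1→X1→Y2 (+1); matched 5.
No augmenting path remains; maximum matching = 5.
König certificate: {X1, X2, X3, X4, X5} is a vertex cover of size 5 (every listed pair touches it), so no matching can be larger.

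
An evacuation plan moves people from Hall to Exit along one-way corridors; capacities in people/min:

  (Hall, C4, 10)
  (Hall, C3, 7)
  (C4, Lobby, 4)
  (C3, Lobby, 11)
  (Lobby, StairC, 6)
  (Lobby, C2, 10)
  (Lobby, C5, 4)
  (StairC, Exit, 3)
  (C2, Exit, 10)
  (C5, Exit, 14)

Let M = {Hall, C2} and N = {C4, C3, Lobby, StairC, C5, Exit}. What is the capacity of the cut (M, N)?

Edges leaving {Hall, C2}: Hall→C4 (10), Hall→C3 (7), C2→Exit (10).
Cut capacity = 10 + 7 + 10 = 27.

27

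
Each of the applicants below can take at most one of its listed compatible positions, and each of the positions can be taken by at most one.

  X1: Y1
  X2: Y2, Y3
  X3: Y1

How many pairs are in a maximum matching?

2

Unit-capacity flow: source→left, listed edges, right→sink; max matching = max flow.
Augmenting path X1→Y1 (+1); matched 1.
Augmenting path X2→Y2 (+1); matched 2.
No augmenting path remains; maximum matching = 2.
König certificate: {X2, Y1} is a vertex cover of size 2 (every listed pair touches it), so no matching can be larger.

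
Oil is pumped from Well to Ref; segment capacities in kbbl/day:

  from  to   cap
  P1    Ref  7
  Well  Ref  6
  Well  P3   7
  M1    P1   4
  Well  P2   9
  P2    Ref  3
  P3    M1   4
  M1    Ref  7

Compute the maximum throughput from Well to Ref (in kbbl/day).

Augment Well→Ref: bottleneck 6, flow now 6.
Augment Well→P2→Ref: bottleneck 3, flow now 9.
Augment Well→P3→M1→Ref: bottleneck 4, flow now 13.
No augmenting path remains; maximum flow = 13.
In the residual graph, reachable from Well: {Well, P2, P3}.
Min-cut edges: Well→Ref (6), P2→Ref (3), P3→M1 (4); capacity 6 + 3 + 4 = 13.
This cut is saturated, so no flow can exceed 13.

13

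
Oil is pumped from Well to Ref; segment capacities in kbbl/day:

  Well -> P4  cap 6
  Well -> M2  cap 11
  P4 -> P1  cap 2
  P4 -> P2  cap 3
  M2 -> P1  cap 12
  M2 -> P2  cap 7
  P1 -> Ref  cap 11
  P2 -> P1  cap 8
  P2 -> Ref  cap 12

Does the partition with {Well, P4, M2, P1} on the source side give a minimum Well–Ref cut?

No — its capacity is 21, but the minimum cut has capacity 16.

Given cut capacity: 3 + 7 + 11 = 21.
Augment Well→P4→P1→Ref: bottleneck 2, flow now 2.
Augment Well→P4→P2→Ref: bottleneck 3, flow now 5.
Augment Well→M2→P1→Ref: bottleneck 9, flow now 14.
Augment Well→M2→P2→Ref: bottleneck 2, flow now 16.
No augmenting path remains; maximum flow = 16.
In the residual graph, reachable from Well: {Well, P4}.
Min-cut edges: Well→M2 (11), P4→P1 (2), P4→P2 (3); capacity 11 + 2 + 3 = 16.
Cut capacity 21 exceeds the max flow 16, so it is not minimum.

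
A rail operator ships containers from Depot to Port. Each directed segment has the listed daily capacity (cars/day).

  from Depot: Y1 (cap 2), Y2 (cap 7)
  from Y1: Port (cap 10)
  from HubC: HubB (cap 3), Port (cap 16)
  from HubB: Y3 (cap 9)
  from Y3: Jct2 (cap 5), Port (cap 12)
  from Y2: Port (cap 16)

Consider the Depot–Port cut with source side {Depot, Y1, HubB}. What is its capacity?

Edges leaving {Depot, Y1, HubB}: Depot→Y2 (7), Y1→Port (10), HubB→Y3 (9).
Cut capacity = 7 + 10 + 9 = 26.

26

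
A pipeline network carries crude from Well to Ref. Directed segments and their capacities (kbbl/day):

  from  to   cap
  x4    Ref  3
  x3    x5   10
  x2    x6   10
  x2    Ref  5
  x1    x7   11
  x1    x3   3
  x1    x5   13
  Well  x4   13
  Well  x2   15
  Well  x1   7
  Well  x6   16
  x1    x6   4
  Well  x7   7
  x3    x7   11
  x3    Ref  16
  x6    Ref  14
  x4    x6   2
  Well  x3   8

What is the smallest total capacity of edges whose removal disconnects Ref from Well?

Augment Well→x2→Ref: bottleneck 5, flow now 5.
Augment Well→x3→Ref: bottleneck 8, flow now 13.
Augment Well→x4→Ref: bottleneck 3, flow now 16.
Augment Well→x6→Ref: bottleneck 14, flow now 30.
Augment Well→x1→x3→Ref: bottleneck 3, flow now 33.
No augmenting path remains; maximum flow = 33.
By max-flow min-cut, the minimum cut capacity equals the max flow.
In the residual graph, reachable from Well: {Well, x1, x2, x4, x5, x6, x7}.
Min-cut edges: Well→x3 (8), x1→x3 (3), x2→Ref (5), x4→Ref (3), x6→Ref (14); capacity 8 + 3 + 5 + 3 + 14 = 33.

33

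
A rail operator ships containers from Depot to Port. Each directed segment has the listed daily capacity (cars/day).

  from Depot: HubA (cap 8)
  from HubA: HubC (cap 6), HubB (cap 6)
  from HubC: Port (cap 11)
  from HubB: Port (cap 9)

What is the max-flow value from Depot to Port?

Augment Depot→HubA→HubC→Port: bottleneck 6, flow now 6.
Augment Depot→HubA→HubB→Port: bottleneck 2, flow now 8.
No augmenting path remains; maximum flow = 8.
In the residual graph, reachable from Depot: {Depot}.
Min-cut edges: Depot→HubA (8); capacity 8 = 8.
This cut is saturated, so no flow can exceed 8.

8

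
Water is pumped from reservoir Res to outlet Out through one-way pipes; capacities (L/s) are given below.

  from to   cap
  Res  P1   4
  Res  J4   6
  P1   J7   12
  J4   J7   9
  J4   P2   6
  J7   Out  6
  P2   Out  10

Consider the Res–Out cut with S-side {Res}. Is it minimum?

Given cut capacity: 4 + 6 = 10.
Augment Res→P1→J7→Out: bottleneck 4, flow now 4.
Augment Res→J4→J7→Out: bottleneck 2, flow now 6.
Augment Res→J4→P2→Out: bottleneck 4, flow now 10.
No augmenting path remains; maximum flow = 10.
Cut capacity 10 equals the max flow, so it is a minimum cut.

Yes — it is a minimum cut (capacity 10).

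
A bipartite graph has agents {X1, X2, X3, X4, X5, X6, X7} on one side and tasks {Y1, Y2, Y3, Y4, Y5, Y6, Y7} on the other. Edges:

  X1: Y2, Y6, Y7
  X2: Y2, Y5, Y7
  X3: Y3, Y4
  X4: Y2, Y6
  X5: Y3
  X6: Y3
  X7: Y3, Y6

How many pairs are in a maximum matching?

6

Unit-capacity flow: source→left, listed edges, right→sink; max matching = max flow.
Augmenting path X1→Y2 (+1); matched 1.
Augmenting path X2→Y5 (+1); matched 2.
Augmenting path X3→Y3 (+1); matched 3.
Augmenting path X4→Y6 (+1); matched 4.
Augmenting path X5→Y3→X3→Y4 (+1); matched 5.
Augmenting path X7→Y6→X4→Y2→X1→Y7 (+1); matched 6.
No augmenting path remains; maximum matching = 6.
König certificate: {X1, X2, X3, X4, X7, Y3} is a vertex cover of size 6 (every listed pair touches it), so no matching can be larger.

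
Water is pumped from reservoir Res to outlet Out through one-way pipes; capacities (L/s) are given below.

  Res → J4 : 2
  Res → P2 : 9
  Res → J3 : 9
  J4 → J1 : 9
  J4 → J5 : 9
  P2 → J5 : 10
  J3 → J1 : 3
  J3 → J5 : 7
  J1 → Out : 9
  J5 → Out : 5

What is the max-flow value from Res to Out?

Augment Res→J4→J1→Out: bottleneck 2, flow now 2.
Augment Res→P2→J5→Out: bottleneck 5, flow now 7.
Augment Res→J3→J1→Out: bottleneck 3, flow now 10.
No augmenting path remains; maximum flow = 10.
In the residual graph, reachable from Res: {Res, P2, J3, J5}.
Min-cut edges: Res→J4 (2), J3→J1 (3), J5→Out (5); capacity 2 + 3 + 5 = 10.
This cut is saturated, so no flow can exceed 10.

10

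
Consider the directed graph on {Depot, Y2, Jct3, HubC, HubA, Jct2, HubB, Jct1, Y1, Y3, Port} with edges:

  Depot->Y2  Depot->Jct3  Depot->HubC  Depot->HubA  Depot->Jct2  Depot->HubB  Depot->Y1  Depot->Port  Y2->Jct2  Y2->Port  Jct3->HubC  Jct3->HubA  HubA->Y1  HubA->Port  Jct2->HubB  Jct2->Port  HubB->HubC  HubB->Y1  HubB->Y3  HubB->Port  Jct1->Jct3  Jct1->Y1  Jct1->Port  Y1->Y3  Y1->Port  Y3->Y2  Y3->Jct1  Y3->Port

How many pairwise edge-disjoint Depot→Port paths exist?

Assign every edge capacity 1; by Menger, the answer equals the max flow.
Path Depot→Port (+1); total 1.
Path Depot→Y2→Port (+1); total 2.
Path Depot→HubA→Port (+1); total 3.
Path Depot→Jct2→Port (+1); total 4.
Path Depot→HubB→Port (+1); total 5.
Path Depot→Y1→Port (+1); total 6.
Path Depot→Jct3→HubA→Y1→Y3→Port (+1); total 7.
No residual Depot→Port path; max flow = 7.
Certifying cut of size 7: {Depot→HubA, Depot→HubB, Depot→Jct2, Depot→Jct3, Depot→Port, Depot→Y1, Depot→Y2}.

7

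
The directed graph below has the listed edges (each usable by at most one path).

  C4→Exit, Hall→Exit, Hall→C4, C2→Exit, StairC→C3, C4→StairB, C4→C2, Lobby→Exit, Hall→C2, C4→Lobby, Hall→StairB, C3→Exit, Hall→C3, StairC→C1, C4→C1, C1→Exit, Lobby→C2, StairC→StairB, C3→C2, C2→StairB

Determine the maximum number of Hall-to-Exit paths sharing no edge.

Assign every edge capacity 1; by Menger, the answer equals the max flow.
Path Hall→Exit (+1); total 1.
Path Hall→C3→Exit (+1); total 2.
Path Hall→C4→Exit (+1); total 3.
Path Hall→C2→Exit (+1); total 4.
No residual Hall→Exit path; max flow = 4.
Certifying cut of size 4: {Hall→C2, Hall→C3, Hall→C4, Hall→Exit}.

4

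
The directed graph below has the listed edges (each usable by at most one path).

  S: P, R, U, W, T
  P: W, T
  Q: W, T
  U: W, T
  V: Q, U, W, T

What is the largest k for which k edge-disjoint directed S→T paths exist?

3

Assign every edge capacity 1; by Menger, the answer equals the max flow.
Path S→T (+1); total 1.
Path S→P→T (+1); total 2.
Path S→U→T (+1); total 3.
No residual S→T path; max flow = 3.
Certifying cut of size 3: {S→P, S→T, S→U}.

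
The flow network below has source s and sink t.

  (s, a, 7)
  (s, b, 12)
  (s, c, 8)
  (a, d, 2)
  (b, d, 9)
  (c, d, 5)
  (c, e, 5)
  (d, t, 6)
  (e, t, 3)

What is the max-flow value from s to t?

Augment s→a→d→t: bottleneck 2, flow now 2.
Augment s→b→d→t: bottleneck 4, flow now 6.
Augment s→c→e→t: bottleneck 3, flow now 9.
No augmenting path remains; maximum flow = 9.
In the residual graph, reachable from s: {s, a, b, c, d, e}.
Min-cut edges: d→t (6), e→t (3); capacity 6 + 3 = 9.
This cut is saturated, so no flow can exceed 9.

9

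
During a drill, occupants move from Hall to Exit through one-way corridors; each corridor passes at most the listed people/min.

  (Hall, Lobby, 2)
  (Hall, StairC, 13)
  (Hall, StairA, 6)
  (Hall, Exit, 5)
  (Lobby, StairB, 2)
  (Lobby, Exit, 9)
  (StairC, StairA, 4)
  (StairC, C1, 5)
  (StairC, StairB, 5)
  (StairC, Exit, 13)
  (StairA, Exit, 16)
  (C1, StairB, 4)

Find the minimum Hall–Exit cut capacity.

Augment Hall→Exit: bottleneck 5, flow now 5.
Augment Hall→Lobby→Exit: bottleneck 2, flow now 7.
Augment Hall→StairC→Exit: bottleneck 13, flow now 20.
Augment Hall→StairA→Exit: bottleneck 6, flow now 26.
No augmenting path remains; maximum flow = 26.
By max-flow min-cut, the minimum cut capacity equals the max flow.
In the residual graph, reachable from Hall: {Hall}.
Min-cut edges: Hall→Lobby (2), Hall→StairC (13), Hall→StairA (6), Hall→Exit (5); capacity 2 + 13 + 6 + 5 = 26.

26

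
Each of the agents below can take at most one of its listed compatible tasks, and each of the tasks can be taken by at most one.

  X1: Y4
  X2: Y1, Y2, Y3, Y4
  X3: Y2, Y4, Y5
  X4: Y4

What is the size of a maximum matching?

3

Unit-capacity flow: source→left, listed edges, right→sink; max matching = max flow.
Augmenting path X1→Y4 (+1); matched 1.
Augmenting path X2→Y1 (+1); matched 2.
Augmenting path X3→Y2 (+1); matched 3.
No augmenting path remains; maximum matching = 3.
König certificate: {X2, X3, Y4} is a vertex cover of size 3 (every listed pair touches it), so no matching can be larger.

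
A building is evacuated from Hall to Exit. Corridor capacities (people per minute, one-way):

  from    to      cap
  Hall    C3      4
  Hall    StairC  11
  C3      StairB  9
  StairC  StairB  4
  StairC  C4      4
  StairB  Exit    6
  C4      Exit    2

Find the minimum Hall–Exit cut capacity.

8

Augment Hall→C3→StairB→Exit: bottleneck 4, flow now 4.
Augment Hall→StairC→StairB→Exit: bottleneck 2, flow now 6.
Augment Hall→StairC→C4→Exit: bottleneck 2, flow now 8.
No augmenting path remains; maximum flow = 8.
By max-flow min-cut, the minimum cut capacity equals the max flow.
In the residual graph, reachable from Hall: {Hall, C3, StairC, StairB, C4}.
Min-cut edges: StairB→Exit (6), C4→Exit (2); capacity 6 + 2 = 8.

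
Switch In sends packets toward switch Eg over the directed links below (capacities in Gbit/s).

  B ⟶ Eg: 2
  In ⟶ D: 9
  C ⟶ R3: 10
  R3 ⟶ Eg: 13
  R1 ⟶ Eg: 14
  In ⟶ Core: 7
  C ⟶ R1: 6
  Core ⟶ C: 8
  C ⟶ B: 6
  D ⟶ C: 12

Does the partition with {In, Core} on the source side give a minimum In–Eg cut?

Given cut capacity: 9 + 8 = 17.
Augment In→Core→C→R3→Eg: bottleneck 7, flow now 7.
Augment In→D→C→R3→Eg: bottleneck 3, flow now 10.
Augment In→D→C→B→Eg: bottleneck 2, flow now 12.
Augment In→D→C→R1→Eg: bottleneck 4, flow now 16.
No augmenting path remains; maximum flow = 16.
In the residual graph, reachable from In: {In}.
Min-cut edges: In→Core (7), In→D (9); capacity 7 + 9 = 16.
Cut capacity 17 exceeds the max flow 16, so it is not minimum.

No — its capacity is 17, but the minimum cut has capacity 16.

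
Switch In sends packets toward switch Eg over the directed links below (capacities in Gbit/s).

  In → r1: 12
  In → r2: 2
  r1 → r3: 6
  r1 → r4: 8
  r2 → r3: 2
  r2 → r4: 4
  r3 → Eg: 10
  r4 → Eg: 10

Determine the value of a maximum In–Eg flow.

Augment In→r1→r3→Eg: bottleneck 6, flow now 6.
Augment In→r1→r4→Eg: bottleneck 6, flow now 12.
Augment In→r2→r3→Eg: bottleneck 2, flow now 14.
No augmenting path remains; maximum flow = 14.
In the residual graph, reachable from In: {In}.
Min-cut edges: In→r1 (12), In→r2 (2); capacity 12 + 2 = 14.
This cut is saturated, so no flow can exceed 14.

14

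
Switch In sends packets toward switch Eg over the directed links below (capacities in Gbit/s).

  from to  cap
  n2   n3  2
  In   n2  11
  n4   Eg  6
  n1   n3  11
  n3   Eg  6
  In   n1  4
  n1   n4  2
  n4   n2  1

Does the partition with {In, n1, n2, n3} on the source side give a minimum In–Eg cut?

Given cut capacity: 2 + 6 = 8.
Augment In→n1→n3→Eg: bottleneck 4, flow now 4.
Augment In→n2→n3→Eg: bottleneck 2, flow now 6.
No augmenting path remains; maximum flow = 6.
In the residual graph, reachable from In: {In, n2}.
Min-cut edges: In→n1 (4), n2→n3 (2); capacity 4 + 2 = 6.
Cut capacity 8 exceeds the max flow 6, so it is not minimum.

No — its capacity is 8, but the minimum cut has capacity 6.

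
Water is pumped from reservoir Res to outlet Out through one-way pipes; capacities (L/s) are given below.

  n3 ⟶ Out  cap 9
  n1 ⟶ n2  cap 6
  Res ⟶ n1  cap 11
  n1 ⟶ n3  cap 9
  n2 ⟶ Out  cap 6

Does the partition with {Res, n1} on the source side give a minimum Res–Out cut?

No — its capacity is 15, but the minimum cut has capacity 11.

Given cut capacity: 6 + 9 = 15.
Augment Res→n1→n2→Out: bottleneck 6, flow now 6.
Augment Res→n1→n3→Out: bottleneck 5, flow now 11.
No augmenting path remains; maximum flow = 11.
In the residual graph, reachable from Res: {Res}.
Min-cut edges: Res→n1 (11); capacity 11 = 11.
Cut capacity 15 exceeds the max flow 11, so it is not minimum.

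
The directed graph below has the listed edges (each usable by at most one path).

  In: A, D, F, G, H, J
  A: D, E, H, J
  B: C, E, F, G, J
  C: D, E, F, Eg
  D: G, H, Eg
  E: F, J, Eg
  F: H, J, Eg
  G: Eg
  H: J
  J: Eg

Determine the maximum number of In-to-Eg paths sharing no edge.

Assign every edge capacity 1; by Menger, the answer equals the max flow.
Path In→D→Eg (+1); total 1.
Path In→F→Eg (+1); total 2.
Path In→G→Eg (+1); total 3.
Path In→J→Eg (+1); total 4.
Path In→A→E→Eg (+1); total 5.
No residual In→Eg path; max flow = 5.
Certifying cut of size 5: {In→A, In→D, In→F, In→G, J→Eg}.

5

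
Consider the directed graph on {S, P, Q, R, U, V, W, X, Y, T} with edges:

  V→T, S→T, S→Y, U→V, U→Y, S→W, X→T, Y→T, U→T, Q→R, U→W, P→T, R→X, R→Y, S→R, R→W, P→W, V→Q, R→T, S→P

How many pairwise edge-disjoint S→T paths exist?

4

Assign every edge capacity 1; by Menger, the answer equals the max flow.
Path S→T (+1); total 1.
Path S→P→T (+1); total 2.
Path S→R→T (+1); total 3.
Path S→Y→T (+1); total 4.
No residual S→T path; max flow = 4.
Certifying cut of size 4: {S→P, S→R, S→T, S→Y}.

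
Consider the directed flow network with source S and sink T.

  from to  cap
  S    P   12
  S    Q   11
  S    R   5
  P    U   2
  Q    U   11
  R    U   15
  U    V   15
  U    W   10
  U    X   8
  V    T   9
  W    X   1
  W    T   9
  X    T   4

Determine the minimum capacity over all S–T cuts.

18

Augment S→P→U→V→T: bottleneck 2, flow now 2.
Augment S→Q→U→V→T: bottleneck 7, flow now 9.
Augment S→Q→U→W→T: bottleneck 4, flow now 13.
Augment S→R→U→W→T: bottleneck 5, flow now 18.
No augmenting path remains; maximum flow = 18.
By max-flow min-cut, the minimum cut capacity equals the max flow.
In the residual graph, reachable from S: {S, P}.
Min-cut edges: S→Q (11), S→R (5), P→U (2); capacity 11 + 5 + 2 = 18.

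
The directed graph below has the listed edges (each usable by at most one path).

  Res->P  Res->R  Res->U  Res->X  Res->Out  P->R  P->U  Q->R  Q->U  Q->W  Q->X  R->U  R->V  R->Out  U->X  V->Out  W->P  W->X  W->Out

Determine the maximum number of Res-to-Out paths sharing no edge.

Assign every edge capacity 1; by Menger, the answer equals the max flow.
Path Res→Out (+1); total 1.
Path Res→R→Out (+1); total 2.
Path Res→P→R→V→Out (+1); total 3.
No residual Res→Out path; max flow = 3.
Certifying cut of size 3: {Res→Out, Res→P, Res→R}.

3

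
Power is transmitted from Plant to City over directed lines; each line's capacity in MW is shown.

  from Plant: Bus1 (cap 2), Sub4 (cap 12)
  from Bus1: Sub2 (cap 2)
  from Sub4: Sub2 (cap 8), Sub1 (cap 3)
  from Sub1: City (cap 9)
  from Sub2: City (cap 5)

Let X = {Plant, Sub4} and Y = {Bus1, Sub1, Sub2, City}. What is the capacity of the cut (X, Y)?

Edges leaving {Plant, Sub4}: Plant→Bus1 (2), Sub4→Sub1 (3), Sub4→Sub2 (8).
Cut capacity = 2 + 3 + 8 = 13.

13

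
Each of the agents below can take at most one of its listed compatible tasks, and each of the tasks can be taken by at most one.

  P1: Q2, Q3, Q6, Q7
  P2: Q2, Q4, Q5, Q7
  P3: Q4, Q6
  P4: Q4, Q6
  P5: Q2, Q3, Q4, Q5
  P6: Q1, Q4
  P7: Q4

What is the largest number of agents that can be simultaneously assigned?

6

Unit-capacity flow: source→left, listed edges, right→sink; max matching = max flow.
Augmenting path P1→Q2 (+1); matched 1.
Augmenting path P2→Q4 (+1); matched 2.
Augmenting path P3→Q6 (+1); matched 3.
Augmenting path P5→Q3 (+1); matched 4.
Augmenting path P6→Q1 (+1); matched 5.
Augmenting path P4→Q4→P2→Q5 (+1); matched 6.
No augmenting path remains; maximum matching = 6.
König certificate: {P1, P2, P5, P6, Q4, Q6} is a vertex cover of size 6 (every listed pair touches it), so no matching can be larger.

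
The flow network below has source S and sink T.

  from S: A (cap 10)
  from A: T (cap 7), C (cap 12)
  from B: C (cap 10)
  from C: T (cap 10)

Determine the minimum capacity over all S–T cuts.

Augment S→A→T: bottleneck 7, flow now 7.
Augment S→A→C→T: bottleneck 3, flow now 10.
No augmenting path remains; maximum flow = 10.
By max-flow min-cut, the minimum cut capacity equals the max flow.
In the residual graph, reachable from S: {S}.
Min-cut edges: S→A (10); capacity 10 = 10.

10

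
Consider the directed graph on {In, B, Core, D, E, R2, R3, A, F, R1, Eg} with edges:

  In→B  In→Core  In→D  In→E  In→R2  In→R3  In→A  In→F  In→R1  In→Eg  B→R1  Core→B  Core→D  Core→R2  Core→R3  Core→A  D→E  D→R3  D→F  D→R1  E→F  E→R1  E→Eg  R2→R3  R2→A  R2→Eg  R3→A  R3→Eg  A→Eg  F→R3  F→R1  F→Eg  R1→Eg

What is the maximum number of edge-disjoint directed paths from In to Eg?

7

Assign every edge capacity 1; by Menger, the answer equals the max flow.
Path In→Eg (+1); total 1.
Path In→E→Eg (+1); total 2.
Path In→R2→Eg (+1); total 3.
Path In→R3→Eg (+1); total 4.
Path In→A→Eg (+1); total 5.
Path In→F→Eg (+1); total 6.
Path In→R1→Eg (+1); total 7.
No residual In→Eg path; max flow = 7.
Certifying cut of size 7: {A→Eg, E→Eg, F→Eg, In→Eg, R1→Eg, R2→Eg, R3→Eg}.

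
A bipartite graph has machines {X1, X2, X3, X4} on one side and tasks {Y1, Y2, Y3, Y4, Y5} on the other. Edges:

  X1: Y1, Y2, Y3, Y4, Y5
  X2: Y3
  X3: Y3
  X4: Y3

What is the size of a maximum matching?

2

Unit-capacity flow: source→left, listed edges, right→sink; max matching = max flow.
Augmenting path X1→Y1 (+1); matched 1.
Augmenting path X2→Y3 (+1); matched 2.
No augmenting path remains; maximum matching = 2.
König certificate: {X1, Y3} is a vertex cover of size 2 (every listed pair touches it), so no matching can be larger.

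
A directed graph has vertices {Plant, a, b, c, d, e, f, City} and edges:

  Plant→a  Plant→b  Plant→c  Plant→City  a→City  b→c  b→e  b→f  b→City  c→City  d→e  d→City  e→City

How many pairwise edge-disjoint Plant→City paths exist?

Assign every edge capacity 1; by Menger, the answer equals the max flow.
Path Plant→City (+1); total 1.
Path Plant→a→City (+1); total 2.
Path Plant→b→City (+1); total 3.
Path Plant→c→City (+1); total 4.
No residual Plant→City path; max flow = 4.
Certifying cut of size 4: {Plant→City, Plant→a, Plant→b, Plant→c}.

4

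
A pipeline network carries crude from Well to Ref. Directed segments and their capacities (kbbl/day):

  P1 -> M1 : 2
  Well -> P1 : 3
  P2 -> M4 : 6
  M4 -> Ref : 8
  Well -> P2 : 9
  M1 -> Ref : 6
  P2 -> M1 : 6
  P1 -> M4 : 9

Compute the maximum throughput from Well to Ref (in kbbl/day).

Augment Well→P1→M1→Ref: bottleneck 2, flow now 2.
Augment Well→P1→M4→Ref: bottleneck 1, flow now 3.
Augment Well→P2→M1→Ref: bottleneck 4, flow now 7.
Augment Well→P2→M4→Ref: bottleneck 5, flow now 12.
No augmenting path remains; maximum flow = 12.
In the residual graph, reachable from Well: {Well}.
Min-cut edges: Well→P1 (3), Well→P2 (9); capacity 3 + 9 = 12.
This cut is saturated, so no flow can exceed 12.

12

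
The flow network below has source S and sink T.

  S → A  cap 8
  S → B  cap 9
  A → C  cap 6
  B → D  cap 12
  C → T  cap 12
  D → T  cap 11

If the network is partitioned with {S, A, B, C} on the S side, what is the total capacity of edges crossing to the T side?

Edges leaving {S, A, B, C}: B→D (12), C→T (12).
Cut capacity = 12 + 12 = 24.

24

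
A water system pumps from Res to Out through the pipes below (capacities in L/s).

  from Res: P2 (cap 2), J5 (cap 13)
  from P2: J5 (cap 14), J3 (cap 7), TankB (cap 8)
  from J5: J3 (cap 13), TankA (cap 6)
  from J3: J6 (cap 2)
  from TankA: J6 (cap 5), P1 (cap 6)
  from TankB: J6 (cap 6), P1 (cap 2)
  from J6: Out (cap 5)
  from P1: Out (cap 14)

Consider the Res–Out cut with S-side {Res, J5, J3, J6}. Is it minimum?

No — its capacity is 13, but the minimum cut has capacity 10.

Given cut capacity: 2 + 6 + 5 = 13.
Augment Res→P2→J3→J6→Out: bottleneck 2, flow now 2.
Augment Res→J5→TankA→J6→Out: bottleneck 3, flow now 5.
Augment Res→J5→TankA→P1→Out: bottleneck 3, flow now 8.
Augment Res→J5→J3→P2→TankB→P1→Out: bottleneck 2, flow now 10. (uses reverse residual edge)
No augmenting path remains; maximum flow = 10.
In the residual graph, reachable from Res: {Res, J5, J3}.
Min-cut edges: Res→P2 (2), J5→TankA (6), J3→J6 (2); capacity 2 + 6 + 2 = 10.
Cut capacity 13 exceeds the max flow 10, so it is not minimum.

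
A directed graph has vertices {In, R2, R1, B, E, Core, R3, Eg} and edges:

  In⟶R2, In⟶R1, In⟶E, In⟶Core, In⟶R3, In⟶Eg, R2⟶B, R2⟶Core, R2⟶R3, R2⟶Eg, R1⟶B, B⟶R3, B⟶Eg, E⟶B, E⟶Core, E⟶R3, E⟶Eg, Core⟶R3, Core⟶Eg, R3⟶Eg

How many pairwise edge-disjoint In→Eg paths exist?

Assign every edge capacity 1; by Menger, the answer equals the max flow.
Path In→Eg (+1); total 1.
Path In→R2→Eg (+1); total 2.
Path In→E→Eg (+1); total 3.
Path In→Core→Eg (+1); total 4.
Path In→R3→Eg (+1); total 5.
Path In→R1→B→Eg (+1); total 6.
No residual In→Eg path; max flow = 6.
Certifying cut of size 6: {In→Core, In→E, In→Eg, In→R1, In→R2, In→R3}.

6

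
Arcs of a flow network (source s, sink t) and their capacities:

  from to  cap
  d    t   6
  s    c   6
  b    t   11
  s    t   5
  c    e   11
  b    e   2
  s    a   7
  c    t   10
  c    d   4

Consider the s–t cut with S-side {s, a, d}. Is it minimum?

No — its capacity is 17, but the minimum cut has capacity 11.

Given cut capacity: 6 + 5 + 6 = 17.
Augment s→t: bottleneck 5, flow now 5.
Augment s→c→t: bottleneck 6, flow now 11.
No augmenting path remains; maximum flow = 11.
In the residual graph, reachable from s: {s, a}.
Min-cut edges: s→c (6), s→t (5); capacity 6 + 5 = 11.
Cut capacity 17 exceeds the max flow 11, so it is not minimum.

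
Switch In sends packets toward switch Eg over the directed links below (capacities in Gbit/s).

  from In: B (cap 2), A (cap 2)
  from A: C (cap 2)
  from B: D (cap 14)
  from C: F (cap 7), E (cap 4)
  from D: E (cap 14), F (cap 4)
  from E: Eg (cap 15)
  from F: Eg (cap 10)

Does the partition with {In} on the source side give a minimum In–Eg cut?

Given cut capacity: 2 + 2 = 4.
Augment In→A→C→E→Eg: bottleneck 2, flow now 2.
Augment In→B→D→E→Eg: bottleneck 2, flow now 4.
No augmenting path remains; maximum flow = 4.
Cut capacity 4 equals the max flow, so it is a minimum cut.

Yes — it is a minimum cut (capacity 4).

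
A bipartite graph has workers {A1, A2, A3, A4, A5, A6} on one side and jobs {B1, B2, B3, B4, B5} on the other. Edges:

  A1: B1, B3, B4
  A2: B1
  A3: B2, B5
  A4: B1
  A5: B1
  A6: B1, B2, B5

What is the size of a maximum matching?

4

Unit-capacity flow: source→left, listed edges, right→sink; max matching = max flow.
Augmenting path A1→B1 (+1); matched 1.
Augmenting path A3→B2 (+1); matched 2.
Augmenting path A6→B5 (+1); matched 3.
Augmenting path A2→B1→A1→B3 (+1); matched 4.
No augmenting path remains; maximum matching = 4.
König certificate: {A1, A3, A6, B1} is a vertex cover of size 4 (every listed pair touches it), so no matching can be larger.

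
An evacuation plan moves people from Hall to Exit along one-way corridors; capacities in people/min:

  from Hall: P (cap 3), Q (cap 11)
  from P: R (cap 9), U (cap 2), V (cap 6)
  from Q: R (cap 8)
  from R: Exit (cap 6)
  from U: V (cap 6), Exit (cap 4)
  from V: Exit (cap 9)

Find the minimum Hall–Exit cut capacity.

Augment Hall→P→R→Exit: bottleneck 3, flow now 3.
Augment Hall→Q→R→Exit: bottleneck 3, flow now 6.
Augment Hall→Q→R→P→U→Exit: bottleneck 2, flow now 8. (uses reverse residual edge)
Augment Hall→Q→R→P→V→Exit: bottleneck 1, flow now 9. (uses reverse residual edge)
No augmenting path remains; maximum flow = 9.
By max-flow min-cut, the minimum cut capacity equals the max flow.
In the residual graph, reachable from Hall: {Hall, Q, R}.
Min-cut edges: Hall→P (3), R→Exit (6); capacity 3 + 6 = 9.

9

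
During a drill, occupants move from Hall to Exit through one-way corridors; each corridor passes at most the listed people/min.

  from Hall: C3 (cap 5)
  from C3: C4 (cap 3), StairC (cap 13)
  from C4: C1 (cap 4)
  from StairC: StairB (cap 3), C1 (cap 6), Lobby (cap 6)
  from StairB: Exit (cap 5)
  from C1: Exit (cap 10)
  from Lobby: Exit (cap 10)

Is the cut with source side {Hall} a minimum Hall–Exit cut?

Yes — it is a minimum cut (capacity 5).

Given cut capacity: 5 = 5.
Augment Hall→C3→C4→C1→Exit: bottleneck 3, flow now 3.
Augment Hall→C3→StairC→StairB→Exit: bottleneck 2, flow now 5.
No augmenting path remains; maximum flow = 5.
Cut capacity 5 equals the max flow, so it is a minimum cut.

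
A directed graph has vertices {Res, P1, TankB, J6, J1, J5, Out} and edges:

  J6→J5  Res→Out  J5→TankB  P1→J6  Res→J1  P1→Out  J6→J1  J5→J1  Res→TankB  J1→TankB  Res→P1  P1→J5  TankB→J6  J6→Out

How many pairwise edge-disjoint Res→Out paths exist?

3

Assign every edge capacity 1; by Menger, the answer equals the max flow.
Path Res→Out (+1); total 1.
Path Res→P1→Out (+1); total 2.
Path Res→TankB→J6→Out (+1); total 3.
No residual Res→Out path; max flow = 3.
Certifying cut of size 3: {Res→Out, Res→P1, TankB→J6}.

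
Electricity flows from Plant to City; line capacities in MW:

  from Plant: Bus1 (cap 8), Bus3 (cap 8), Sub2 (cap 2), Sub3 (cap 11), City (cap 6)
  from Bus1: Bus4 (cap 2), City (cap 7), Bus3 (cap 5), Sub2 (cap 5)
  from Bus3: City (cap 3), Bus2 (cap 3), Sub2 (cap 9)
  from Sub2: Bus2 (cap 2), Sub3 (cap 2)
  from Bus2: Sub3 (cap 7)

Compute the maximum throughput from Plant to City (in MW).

16

Augment Plant→City: bottleneck 6, flow now 6.
Augment Plant→Bus1→City: bottleneck 7, flow now 13.
Augment Plant→Bus3→City: bottleneck 3, flow now 16.
No augmenting path remains; maximum flow = 16.
In the residual graph, reachable from Plant: {Plant, Bus1, Bus3, Sub2, Bus2, Sub3, Bus4}.
Min-cut edges: Plant→City (6), Bus1→City (7), Bus3→City (3); capacity 6 + 7 + 3 = 16.
This cut is saturated, so no flow can exceed 16.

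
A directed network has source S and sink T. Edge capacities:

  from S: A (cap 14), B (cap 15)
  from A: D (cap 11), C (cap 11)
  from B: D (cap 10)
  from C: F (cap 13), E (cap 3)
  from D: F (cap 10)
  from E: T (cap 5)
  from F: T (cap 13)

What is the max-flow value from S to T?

Augment S→A→C→E→T: bottleneck 3, flow now 3.
Augment S→A→C→F→T: bottleneck 8, flow now 11.
Augment S→A→D→F→T: bottleneck 3, flow now 14.
Augment S→B→D→F→T: bottleneck 2, flow now 16.
No augmenting path remains; maximum flow = 16.
In the residual graph, reachable from S: {S, A, B, C, D, F}.
Min-cut edges: C→E (3), F→T (13); capacity 3 + 13 = 16.
This cut is saturated, so no flow can exceed 16.

16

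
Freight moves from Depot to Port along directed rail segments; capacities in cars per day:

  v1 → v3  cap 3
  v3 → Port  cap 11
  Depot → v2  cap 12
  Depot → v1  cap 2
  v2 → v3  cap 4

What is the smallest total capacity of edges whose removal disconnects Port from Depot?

6

Augment Depot→v1→v3→Port: bottleneck 2, flow now 2.
Augment Depot→v2→v3→Port: bottleneck 4, flow now 6.
No augmenting path remains; maximum flow = 6.
By max-flow min-cut, the minimum cut capacity equals the max flow.
In the residual graph, reachable from Depot: {Depot, v2}.
Min-cut edges: Depot→v1 (2), v2→v3 (4); capacity 2 + 4 = 6.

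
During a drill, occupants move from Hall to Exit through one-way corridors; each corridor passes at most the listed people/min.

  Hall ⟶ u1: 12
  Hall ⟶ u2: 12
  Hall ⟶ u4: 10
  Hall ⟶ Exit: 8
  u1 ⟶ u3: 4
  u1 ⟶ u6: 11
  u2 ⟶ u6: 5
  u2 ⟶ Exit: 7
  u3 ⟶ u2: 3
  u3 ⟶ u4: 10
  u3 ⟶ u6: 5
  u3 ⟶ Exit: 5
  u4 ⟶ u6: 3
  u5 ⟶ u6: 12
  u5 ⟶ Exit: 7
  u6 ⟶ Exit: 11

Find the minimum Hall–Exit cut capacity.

Augment Hall→Exit: bottleneck 8, flow now 8.
Augment Hall→u2→Exit: bottleneck 7, flow now 15.
Augment Hall→u1→u3→Exit: bottleneck 4, flow now 19.
Augment Hall→u1→u6→Exit: bottleneck 8, flow now 27.
Augment Hall→u2→u6→Exit: bottleneck 3, flow now 30.
No augmenting path remains; maximum flow = 30.
By max-flow min-cut, the minimum cut capacity equals the max flow.
In the residual graph, reachable from Hall: {Hall, u1, u2, u4, u6}.
Min-cut edges: Hall→Exit (8), u1→u3 (4), u2→Exit (7), u6→Exit (11); capacity 8 + 4 + 7 + 11 = 30.

30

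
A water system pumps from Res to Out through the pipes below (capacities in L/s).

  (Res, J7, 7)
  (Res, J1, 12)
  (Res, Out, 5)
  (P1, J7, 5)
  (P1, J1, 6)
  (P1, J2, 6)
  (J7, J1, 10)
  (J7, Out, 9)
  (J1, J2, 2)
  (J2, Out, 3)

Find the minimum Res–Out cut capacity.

Augment Res→Out: bottleneck 5, flow now 5.
Augment Res→J7→Out: bottleneck 7, flow now 12.
Augment Res→J1→J2→Out: bottleneck 2, flow now 14.
No augmenting path remains; maximum flow = 14.
By max-flow min-cut, the minimum cut capacity equals the max flow.
In the residual graph, reachable from Res: {Res, J1}.
Min-cut edges: Res→J7 (7), Res→Out (5), J1→J2 (2); capacity 7 + 5 + 2 = 14.

14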